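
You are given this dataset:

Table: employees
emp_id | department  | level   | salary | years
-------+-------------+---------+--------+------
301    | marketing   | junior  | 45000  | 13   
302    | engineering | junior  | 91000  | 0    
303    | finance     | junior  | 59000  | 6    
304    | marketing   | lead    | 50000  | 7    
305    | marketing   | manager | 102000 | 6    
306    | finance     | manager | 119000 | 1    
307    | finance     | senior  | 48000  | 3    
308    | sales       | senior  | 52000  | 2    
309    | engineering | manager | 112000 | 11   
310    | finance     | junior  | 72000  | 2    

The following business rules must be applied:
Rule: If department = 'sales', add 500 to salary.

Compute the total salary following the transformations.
750500

Step 1: Count records where department = 'sales': 1
Step 2: Total bonus added: 1 × 500 = 500
Step 3: Original sum of salary: 750000
Step 4: Final sum = 750000 + 500 = 750500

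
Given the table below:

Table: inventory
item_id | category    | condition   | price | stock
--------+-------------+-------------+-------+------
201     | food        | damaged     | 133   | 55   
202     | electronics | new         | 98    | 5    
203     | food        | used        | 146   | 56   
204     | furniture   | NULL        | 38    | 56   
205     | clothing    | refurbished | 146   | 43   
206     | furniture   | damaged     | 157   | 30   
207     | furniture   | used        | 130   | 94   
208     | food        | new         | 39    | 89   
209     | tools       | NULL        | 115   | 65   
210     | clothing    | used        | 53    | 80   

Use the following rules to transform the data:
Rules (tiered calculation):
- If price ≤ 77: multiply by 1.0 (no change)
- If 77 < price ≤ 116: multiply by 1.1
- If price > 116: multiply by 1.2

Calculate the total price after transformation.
1218.7

Step 1: Tier 1 (price ≤ 77): 3 records, sum = 130 × 1.0 = 130.0
Step 2: Tier 2 (77 < price ≤ 116): 2 records, sum = 213 × 1.1 = 234.3
Step 3: Tier 3 (price > 116): 5 records, sum = 712 × 1.2 = 854.4
Step 4: Final sum = 130.0 + 234.3 + 854.4 = 1218.7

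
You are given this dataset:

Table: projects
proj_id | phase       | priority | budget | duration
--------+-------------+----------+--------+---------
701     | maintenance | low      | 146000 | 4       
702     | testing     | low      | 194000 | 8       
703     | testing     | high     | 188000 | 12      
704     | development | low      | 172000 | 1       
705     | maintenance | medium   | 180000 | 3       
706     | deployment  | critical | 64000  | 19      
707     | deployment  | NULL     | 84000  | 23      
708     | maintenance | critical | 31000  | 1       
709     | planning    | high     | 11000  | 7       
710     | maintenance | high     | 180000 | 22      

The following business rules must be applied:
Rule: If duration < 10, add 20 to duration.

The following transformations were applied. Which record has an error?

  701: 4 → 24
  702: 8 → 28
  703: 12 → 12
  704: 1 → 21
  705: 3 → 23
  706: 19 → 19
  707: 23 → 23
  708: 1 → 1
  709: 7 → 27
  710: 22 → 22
Record 708 has an error. The correct transformed value should be 21, not 1.

Step 1: Check each record against the rule
Step 2: Record 708 has duration = 1
Step 3: Since 1 < 10, the bonus should have been applied
Step 4: Correct value = 21, but claimed value = 1
Conclusion: Record 708 has the error.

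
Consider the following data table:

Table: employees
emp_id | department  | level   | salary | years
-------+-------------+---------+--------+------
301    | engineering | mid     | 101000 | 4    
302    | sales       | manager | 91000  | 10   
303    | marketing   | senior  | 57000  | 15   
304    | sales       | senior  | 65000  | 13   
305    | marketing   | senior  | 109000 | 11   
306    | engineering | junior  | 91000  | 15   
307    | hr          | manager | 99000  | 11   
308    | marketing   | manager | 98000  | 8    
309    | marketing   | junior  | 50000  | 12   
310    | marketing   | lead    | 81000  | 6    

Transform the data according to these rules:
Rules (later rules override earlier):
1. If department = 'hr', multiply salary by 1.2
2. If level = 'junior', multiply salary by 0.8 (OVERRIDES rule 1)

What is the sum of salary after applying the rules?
833600.0

Step 1: Rule 2 takes priority for records with level = 'junior'
  - 2 records: 141000 × 0.8 = 112800.0
Step 2: Rule 1 applies to remaining records with department = 'hr'
  - 1 records: 99000 × 1.2 = 118800.0
Step 3: Other records unchanged: 602000
Step 4: Final sum = 112800.0 + 118800.0 + 602000 = 833600.0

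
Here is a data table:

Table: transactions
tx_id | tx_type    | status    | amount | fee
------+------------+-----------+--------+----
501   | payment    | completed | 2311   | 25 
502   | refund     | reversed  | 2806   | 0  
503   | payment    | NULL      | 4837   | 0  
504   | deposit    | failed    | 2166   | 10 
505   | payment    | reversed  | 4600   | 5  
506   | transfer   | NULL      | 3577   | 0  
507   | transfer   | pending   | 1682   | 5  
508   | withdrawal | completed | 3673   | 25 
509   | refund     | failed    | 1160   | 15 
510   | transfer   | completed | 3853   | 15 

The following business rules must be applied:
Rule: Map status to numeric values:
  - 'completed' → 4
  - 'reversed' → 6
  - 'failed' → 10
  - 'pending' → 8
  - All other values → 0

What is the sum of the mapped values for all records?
52

Step 1: Apply mapping to each record
Step 2: Count by status:
  'completed': 3 records × 4 = 12
  'reversed': 2 records × 6 = 12
  'failed': 2 records × 10 = 20
  'pending': 1 records × 8 = 8
Step 3: Sum all mapped values = 52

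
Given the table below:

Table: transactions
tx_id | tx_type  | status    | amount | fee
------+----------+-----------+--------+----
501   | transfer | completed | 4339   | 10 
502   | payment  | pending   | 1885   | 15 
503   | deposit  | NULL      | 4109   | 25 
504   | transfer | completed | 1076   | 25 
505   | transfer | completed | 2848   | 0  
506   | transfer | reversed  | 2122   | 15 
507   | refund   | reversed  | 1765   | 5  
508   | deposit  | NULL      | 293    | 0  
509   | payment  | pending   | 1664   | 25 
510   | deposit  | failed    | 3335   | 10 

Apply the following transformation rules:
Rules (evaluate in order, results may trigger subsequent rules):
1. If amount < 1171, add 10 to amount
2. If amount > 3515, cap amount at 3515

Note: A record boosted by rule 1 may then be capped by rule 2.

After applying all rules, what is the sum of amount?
22038

Step 1: Apply rule 1 to records with amount < 1171
  - 2 records get bonus of 10
  - Of these, 0 records then exceed 3515 and get capped
Step 2: Apply rule 2 to records with amount > 3515
  - 2 records (original) are capped
Step 3: Calculate final sum = 22038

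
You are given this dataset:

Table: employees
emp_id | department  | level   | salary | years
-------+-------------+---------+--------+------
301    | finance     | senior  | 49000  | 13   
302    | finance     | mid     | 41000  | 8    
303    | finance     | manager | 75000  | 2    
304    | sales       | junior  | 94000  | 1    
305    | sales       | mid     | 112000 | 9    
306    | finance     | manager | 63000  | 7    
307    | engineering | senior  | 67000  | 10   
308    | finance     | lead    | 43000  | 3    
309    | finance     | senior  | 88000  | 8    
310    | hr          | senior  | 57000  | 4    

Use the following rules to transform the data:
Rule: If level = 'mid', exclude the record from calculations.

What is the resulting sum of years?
48

Step 1: Identify records where level = 'mid'
Step 2: The excluded records sum to 17
Step 3: Original total years = 65
Step 4: Remaining total = 65 - 17 = 48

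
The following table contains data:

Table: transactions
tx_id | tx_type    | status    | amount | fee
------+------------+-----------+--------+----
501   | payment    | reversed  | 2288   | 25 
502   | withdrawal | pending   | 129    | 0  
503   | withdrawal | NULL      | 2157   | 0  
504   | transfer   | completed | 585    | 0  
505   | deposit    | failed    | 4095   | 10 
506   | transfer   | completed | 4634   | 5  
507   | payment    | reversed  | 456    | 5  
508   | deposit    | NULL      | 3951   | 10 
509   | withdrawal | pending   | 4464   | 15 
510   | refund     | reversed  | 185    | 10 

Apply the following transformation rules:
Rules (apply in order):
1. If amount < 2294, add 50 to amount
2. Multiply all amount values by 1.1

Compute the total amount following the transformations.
25568.4

Step 1: Apply Rule 1 - Add 50 to records with amount < 2294
  - 6 records affected: 5800 + (6 × 50) = 6100
  - Unaffected records: 17144
  - Sum after Rule 1: 23244
Step 2: Apply Rule 2 - Multiply all by 1.1
  - 23244 × 1.1 = 25568.4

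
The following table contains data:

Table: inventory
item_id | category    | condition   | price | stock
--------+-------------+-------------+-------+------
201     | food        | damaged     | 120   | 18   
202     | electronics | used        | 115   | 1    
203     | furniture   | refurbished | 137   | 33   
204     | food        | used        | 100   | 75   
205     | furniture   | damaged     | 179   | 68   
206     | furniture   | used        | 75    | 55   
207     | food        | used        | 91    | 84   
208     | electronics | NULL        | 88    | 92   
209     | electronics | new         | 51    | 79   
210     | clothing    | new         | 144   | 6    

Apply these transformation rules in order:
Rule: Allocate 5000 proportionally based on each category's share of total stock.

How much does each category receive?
clothing: 58.71, electronics: 1682.97, food: 1731.9, furniture: 1526.42

Step 1: Calculate total stock = 511
Step 2: Calculate each category's proportion:
  clothing: 6/511 = 1.17% → 58.71
  electronics: 172/511 = 33.66% → 1682.97
  food: 177/511 = 34.64% → 1731.9
  furniture: 156/511 = 30.53% → 1526.42
Step 3: Verify: sum of allocations ≈ 5000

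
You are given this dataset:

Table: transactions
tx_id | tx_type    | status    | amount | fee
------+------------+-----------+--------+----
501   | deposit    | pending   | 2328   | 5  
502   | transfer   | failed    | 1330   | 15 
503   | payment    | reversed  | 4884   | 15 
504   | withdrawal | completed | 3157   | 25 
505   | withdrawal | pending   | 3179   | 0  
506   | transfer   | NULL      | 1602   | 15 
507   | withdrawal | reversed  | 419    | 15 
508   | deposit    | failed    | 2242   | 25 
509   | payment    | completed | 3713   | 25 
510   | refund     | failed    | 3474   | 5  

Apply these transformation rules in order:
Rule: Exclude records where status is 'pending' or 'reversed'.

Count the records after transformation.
6

Step 1: Count records to exclude
  - 2 (pending) + 2 (reversed) = 4 records
Step 2: Total records: 10
Step 3: Remaining = 10 - 4 = 6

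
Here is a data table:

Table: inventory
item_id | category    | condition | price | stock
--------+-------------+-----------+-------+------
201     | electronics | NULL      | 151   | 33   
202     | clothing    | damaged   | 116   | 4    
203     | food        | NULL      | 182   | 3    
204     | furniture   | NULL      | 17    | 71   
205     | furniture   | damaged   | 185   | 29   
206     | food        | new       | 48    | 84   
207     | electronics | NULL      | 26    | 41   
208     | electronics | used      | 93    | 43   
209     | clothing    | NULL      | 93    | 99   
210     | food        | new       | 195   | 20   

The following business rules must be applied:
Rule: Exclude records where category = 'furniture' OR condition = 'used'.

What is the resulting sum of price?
811

Step 1: Find records where category = 'furniture' OR condition = 'used'
Step 2: 3 records match, summing to 295
Step 3: Original sum: 1106
Step 4: Remaining sum = 1106 - 295 = 811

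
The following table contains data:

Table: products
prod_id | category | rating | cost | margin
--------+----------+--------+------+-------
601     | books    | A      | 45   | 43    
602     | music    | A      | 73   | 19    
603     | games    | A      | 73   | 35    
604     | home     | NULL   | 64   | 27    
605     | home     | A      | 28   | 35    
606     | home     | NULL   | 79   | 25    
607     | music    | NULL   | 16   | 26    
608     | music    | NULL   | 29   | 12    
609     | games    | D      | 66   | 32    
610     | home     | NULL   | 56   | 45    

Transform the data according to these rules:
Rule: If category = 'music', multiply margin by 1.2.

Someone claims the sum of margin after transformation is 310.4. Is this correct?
Yes, the result is correct.

Step 1: Calculate the correct sum after transformation
Step 2: Apply multiplier 1.2 to records where category = 'music'
Step 3: Correct result = 310.4
Step 4: Claimed result = 310.4
Step 5: 310.4 = 310.4 ✓
Conclusion: The claimed result is correct.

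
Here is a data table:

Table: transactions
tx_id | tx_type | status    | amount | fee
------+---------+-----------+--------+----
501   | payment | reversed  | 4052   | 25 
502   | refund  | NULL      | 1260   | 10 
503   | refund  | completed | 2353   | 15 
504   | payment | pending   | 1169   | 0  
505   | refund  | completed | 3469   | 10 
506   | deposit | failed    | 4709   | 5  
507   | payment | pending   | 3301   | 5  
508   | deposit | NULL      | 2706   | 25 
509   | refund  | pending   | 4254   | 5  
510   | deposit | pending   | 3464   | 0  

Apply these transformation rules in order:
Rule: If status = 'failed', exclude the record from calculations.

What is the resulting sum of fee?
95

Step 1: Identify records where status = 'failed'
Step 2: The excluded records sum to 5
Step 3: Original total fee = 100
Step 4: Remaining total = 100 - 5 = 95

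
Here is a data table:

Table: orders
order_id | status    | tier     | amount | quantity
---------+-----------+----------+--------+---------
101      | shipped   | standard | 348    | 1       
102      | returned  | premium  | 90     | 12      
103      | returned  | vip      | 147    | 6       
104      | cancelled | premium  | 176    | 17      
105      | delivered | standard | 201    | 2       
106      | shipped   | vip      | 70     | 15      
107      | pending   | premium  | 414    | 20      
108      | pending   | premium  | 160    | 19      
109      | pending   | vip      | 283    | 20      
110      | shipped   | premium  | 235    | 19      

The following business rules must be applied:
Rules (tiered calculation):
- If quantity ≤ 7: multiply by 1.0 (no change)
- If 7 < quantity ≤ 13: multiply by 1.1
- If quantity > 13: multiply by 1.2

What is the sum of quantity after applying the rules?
154.2

Step 1: Tier 1 (quantity ≤ 7): 3 records, sum = 9 × 1.0 = 9.0
Step 2: Tier 2 (7 < quantity ≤ 13): 1 records, sum = 12 × 1.1 = 13.2
Step 3: Tier 3 (quantity > 13): 6 records, sum = 110 × 1.2 = 132.0
Step 4: Final sum = 9.0 + 13.2 + 132.0 = 154.2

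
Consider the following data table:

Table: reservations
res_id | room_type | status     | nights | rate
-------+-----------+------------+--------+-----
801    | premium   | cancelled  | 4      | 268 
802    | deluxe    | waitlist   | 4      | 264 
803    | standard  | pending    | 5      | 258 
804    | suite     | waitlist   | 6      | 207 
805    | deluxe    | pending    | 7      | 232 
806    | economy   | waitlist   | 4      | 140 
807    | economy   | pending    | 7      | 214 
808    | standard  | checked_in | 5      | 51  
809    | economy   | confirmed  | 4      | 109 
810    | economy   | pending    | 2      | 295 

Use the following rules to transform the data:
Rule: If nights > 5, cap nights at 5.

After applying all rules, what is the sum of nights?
43

Step 1: 3 records have nights > 5
Step 2: These records originally summed to 20
Step 3: After capping: 3 × 5 = 15
Step 4: Unaffected records sum: 28
Step 5: Final sum = 15 + 28 = 43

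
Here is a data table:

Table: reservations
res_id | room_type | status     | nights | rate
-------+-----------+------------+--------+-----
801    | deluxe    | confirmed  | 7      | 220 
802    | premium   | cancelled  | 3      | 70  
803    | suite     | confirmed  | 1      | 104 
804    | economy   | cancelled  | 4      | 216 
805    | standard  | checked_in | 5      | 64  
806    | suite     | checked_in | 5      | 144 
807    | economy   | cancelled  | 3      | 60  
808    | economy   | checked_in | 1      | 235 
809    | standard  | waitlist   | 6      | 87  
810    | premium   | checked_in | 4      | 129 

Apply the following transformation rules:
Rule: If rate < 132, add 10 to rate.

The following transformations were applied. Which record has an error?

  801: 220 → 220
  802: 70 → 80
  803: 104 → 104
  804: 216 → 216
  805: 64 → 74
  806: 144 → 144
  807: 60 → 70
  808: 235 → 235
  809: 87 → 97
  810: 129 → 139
Record 803 has an error. The correct transformed value should be 114, not 104.

Step 1: Check each record against the rule
Step 2: Record 803 has rate = 104
Step 3: Since 104 < 132, the bonus should have been applied
Step 4: Correct value = 114, but claimed value = 104
Conclusion: Record 803 has the error.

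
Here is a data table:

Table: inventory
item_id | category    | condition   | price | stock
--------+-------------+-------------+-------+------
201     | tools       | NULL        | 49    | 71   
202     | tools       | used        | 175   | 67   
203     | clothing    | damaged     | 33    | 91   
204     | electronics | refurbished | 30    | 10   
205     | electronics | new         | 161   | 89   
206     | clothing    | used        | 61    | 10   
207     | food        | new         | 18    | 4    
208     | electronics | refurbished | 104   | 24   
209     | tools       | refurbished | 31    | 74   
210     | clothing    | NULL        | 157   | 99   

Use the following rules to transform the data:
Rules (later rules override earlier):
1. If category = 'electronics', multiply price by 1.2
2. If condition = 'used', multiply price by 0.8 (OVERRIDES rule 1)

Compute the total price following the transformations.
830.8

Step 1: Rule 2 takes priority for records with condition = 'used'
  - 2 records: 236 × 0.8 = 188.8
Step 2: Rule 1 applies to remaining records with category = 'electronics'
  - 3 records: 295 × 1.2 = 354.0
Step 3: Other records unchanged: 288
Step 4: Final sum = 188.8 + 354.0 + 288 = 830.8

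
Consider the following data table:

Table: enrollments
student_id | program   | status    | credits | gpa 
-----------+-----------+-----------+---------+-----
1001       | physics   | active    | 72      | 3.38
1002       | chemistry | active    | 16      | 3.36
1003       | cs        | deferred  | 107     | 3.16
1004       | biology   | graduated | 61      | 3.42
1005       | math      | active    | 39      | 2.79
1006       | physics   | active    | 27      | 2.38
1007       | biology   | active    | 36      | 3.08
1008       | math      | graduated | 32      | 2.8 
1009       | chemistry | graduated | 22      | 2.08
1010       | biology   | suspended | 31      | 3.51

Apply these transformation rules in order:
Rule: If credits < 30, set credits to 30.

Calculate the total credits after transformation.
468

Step 1: 3 records have credits < 30
Step 2: These records originally summed to 65
Step 3: After setting to minimum: 3 × 30 = 90
Step 4: Unaffected records sum: 378
Step 5: Final sum = 90 + 378 = 468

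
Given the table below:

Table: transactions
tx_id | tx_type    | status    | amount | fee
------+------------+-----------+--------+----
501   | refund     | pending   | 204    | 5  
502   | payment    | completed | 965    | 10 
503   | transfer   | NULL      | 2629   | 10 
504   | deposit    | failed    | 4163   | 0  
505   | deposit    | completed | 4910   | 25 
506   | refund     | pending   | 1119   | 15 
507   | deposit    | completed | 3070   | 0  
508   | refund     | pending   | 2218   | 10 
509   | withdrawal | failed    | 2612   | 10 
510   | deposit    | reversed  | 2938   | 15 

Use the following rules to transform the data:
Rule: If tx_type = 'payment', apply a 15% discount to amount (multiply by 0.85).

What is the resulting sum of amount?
24683.25

Step 1: Records with tx_type = 'payment' have total amount = 965
Step 2: Apply multiplier: 965 × 0.85 = 820.25
Step 3: Other records total: 23863
Step 4: Final sum = 820.25 + 23863 = 24683.25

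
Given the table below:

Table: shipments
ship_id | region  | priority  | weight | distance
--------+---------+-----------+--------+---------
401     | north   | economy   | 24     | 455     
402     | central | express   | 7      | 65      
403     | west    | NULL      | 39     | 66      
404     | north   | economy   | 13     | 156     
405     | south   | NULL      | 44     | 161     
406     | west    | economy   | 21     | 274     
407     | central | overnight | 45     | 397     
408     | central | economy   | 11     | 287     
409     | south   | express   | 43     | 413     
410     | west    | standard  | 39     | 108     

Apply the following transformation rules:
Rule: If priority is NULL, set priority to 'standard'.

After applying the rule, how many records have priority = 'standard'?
3

Step 1: Count records where priority IS NULL
Step 2: Found 2 records with NULL priority
Step 3: These records will have priority set to 'standard'
Step 4: Records already having priority = 'standard': 1
Step 5: Answer: 2 + 1 = 3 records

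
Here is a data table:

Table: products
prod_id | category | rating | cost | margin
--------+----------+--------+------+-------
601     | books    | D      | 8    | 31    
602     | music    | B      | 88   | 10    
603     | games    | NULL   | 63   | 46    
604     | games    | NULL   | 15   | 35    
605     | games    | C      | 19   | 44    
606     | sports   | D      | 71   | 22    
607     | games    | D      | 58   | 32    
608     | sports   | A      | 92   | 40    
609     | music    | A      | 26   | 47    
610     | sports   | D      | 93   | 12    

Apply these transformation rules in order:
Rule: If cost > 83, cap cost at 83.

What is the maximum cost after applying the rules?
83

Step 1: Original maximum cost = 93
Step 2: Apply cap at 83
Step 3: 3 records had cost > 83 and were capped
Step 4: Maximum after transformation = 83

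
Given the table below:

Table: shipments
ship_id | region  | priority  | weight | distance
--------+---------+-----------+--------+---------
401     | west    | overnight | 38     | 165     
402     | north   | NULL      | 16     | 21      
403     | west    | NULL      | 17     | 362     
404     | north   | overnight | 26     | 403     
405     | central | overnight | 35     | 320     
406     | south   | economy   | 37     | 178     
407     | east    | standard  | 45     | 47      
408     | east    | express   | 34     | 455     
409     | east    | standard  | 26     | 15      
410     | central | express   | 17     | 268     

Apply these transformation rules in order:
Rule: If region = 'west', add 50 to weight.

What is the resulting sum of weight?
391

Step 1: Count records where region = 'west': 2
Step 2: Total bonus added: 2 × 50 = 100
Step 3: Original sum of weight: 291
Step 4: Final sum = 291 + 100 = 391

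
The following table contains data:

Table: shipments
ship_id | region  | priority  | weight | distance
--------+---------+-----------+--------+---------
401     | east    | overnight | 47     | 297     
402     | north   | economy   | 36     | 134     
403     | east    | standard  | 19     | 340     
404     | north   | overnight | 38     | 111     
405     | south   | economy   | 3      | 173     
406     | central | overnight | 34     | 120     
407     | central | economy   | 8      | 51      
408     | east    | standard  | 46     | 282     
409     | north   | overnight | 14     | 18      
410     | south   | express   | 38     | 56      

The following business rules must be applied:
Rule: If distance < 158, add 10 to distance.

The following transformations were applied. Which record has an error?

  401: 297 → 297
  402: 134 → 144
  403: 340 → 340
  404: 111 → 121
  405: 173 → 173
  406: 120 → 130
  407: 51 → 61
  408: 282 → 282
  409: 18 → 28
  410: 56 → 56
Record 410 has an error. The correct transformed value should be 66, not 56.

Step 1: Check each record against the rule
Step 2: Record 410 has distance = 56
Step 3: Since 56 < 158, the bonus should have been applied
Step 4: Correct value = 66, but claimed value = 56
Conclusion: Record 410 has the error.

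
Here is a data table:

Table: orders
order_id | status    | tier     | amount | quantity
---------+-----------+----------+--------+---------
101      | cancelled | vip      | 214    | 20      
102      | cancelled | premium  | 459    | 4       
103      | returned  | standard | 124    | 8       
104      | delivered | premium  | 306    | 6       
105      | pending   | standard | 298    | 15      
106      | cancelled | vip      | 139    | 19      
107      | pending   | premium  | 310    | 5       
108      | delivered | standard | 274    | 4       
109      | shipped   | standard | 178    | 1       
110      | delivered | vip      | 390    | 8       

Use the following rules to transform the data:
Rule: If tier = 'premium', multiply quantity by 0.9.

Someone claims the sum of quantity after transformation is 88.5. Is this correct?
Yes, the result is correct.

Step 1: Calculate the correct sum after transformation
Step 2: Apply multiplier 0.9 to records where tier = 'premium'
Step 3: Correct result = 88.5
Step 4: Claimed result = 88.5
Step 5: 88.5 = 88.5 ✓
Conclusion: The claimed result is correct.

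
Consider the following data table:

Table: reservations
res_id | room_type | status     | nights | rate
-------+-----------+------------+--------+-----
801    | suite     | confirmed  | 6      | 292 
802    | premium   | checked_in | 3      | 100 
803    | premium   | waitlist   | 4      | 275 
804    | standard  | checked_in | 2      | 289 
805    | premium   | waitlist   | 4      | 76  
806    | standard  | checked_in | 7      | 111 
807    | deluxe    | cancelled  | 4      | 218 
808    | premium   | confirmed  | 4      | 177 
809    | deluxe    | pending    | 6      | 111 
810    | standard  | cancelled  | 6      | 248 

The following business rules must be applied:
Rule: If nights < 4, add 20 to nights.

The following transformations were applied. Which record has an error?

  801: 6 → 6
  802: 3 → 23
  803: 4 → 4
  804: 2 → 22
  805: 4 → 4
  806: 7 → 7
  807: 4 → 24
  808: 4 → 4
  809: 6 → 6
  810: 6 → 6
Record 807 has an error. The correct transformed value should be 4, not 24.

Step 1: Check each record against the rule
Step 2: Record 807 has nights = 4
Step 3: Since 4 >= 4, the bonus should not have been applied
Step 4: Correct value = 4, but claimed value = 24
Conclusion: Record 807 has the error.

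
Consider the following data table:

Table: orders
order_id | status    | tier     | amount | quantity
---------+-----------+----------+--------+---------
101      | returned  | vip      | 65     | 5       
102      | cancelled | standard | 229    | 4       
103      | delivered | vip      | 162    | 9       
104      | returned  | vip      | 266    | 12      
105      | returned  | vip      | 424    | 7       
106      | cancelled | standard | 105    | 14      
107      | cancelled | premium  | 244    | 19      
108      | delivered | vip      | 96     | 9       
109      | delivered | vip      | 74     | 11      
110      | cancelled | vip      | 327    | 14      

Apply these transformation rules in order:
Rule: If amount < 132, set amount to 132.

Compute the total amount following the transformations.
2180

Step 1: 4 records have amount < 132
Step 2: These records originally summed to 340
Step 3: After setting to minimum: 4 × 132 = 528
Step 4: Unaffected records sum: 1652
Step 5: Final sum = 528 + 1652 = 2180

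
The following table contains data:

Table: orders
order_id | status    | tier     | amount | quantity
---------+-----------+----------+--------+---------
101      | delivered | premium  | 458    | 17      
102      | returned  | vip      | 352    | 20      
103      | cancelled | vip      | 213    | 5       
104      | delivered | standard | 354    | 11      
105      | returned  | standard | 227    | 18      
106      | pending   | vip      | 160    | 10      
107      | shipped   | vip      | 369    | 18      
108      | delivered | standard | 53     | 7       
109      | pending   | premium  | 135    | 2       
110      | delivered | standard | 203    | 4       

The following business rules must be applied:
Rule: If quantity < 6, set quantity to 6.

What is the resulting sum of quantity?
119

Step 1: 3 records have quantity < 6
Step 2: These records originally summed to 11
Step 3: After setting to minimum: 3 × 6 = 18
Step 4: Unaffected records sum: 101
Step 5: Final sum = 18 + 101 = 119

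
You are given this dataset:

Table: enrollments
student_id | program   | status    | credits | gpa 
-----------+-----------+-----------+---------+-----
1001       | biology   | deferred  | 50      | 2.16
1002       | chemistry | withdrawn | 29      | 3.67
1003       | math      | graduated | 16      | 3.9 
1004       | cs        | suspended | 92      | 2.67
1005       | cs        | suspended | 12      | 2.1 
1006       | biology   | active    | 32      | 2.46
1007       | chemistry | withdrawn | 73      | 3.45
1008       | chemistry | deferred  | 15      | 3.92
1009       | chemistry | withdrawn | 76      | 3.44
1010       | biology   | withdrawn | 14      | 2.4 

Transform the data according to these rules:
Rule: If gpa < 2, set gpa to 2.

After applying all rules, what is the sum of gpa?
30.17

Step 1: 0 records have gpa < 2
Step 2: These records originally summed to 0
Step 3: After setting to minimum: 0 × 2 = 0
Step 4: Unaffected records sum: 30.17
Step 5: Final sum = 0 + 30.17 = 30.17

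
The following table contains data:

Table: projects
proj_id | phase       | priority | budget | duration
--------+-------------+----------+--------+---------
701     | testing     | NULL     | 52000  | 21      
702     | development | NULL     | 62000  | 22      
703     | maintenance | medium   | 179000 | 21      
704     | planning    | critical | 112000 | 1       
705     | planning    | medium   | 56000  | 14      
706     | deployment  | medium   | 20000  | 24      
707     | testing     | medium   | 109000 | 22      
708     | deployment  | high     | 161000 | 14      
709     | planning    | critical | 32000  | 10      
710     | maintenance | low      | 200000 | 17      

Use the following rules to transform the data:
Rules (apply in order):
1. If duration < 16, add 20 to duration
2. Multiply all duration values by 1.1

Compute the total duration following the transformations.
270.6

Step 1: Apply Rule 1 - Add 20 to records with duration < 16
  - 4 records affected: 39 + (4 × 20) = 119
  - Unaffected records: 127
  - Sum after Rule 1: 246
Step 2: Apply Rule 2 - Multiply all by 1.1
  - 246 × 1.1 = 270.6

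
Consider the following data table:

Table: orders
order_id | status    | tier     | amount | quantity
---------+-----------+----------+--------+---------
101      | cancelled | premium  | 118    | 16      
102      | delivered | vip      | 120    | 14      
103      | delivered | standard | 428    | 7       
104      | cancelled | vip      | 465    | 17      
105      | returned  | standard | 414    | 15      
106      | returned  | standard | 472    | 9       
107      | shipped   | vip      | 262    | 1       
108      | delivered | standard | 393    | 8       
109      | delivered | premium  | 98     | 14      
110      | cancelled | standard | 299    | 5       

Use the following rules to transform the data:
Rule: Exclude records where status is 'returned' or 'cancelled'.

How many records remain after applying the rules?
5

Step 1: Count records to exclude
  - 2 (returned) + 3 (cancelled) = 5 records
Step 2: Total records: 10
Step 3: Remaining = 10 - 5 = 5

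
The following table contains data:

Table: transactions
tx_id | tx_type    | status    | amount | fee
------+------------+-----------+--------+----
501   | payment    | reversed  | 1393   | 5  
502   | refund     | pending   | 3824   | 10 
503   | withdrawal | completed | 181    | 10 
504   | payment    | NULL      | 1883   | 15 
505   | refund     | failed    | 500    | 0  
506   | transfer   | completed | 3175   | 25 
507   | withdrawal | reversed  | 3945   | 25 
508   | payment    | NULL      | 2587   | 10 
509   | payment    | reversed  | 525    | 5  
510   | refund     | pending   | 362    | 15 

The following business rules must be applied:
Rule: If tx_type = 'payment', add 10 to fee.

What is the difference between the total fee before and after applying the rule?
40

Step 1: Original sum of fee = 120
Step 2: 4 records have tx_type = 'payment'
Step 3: Each affected record changes by 10
Step 4: Total change = 4 × 10 = 40
Step 5: New sum = 120 + 40 = 160
Step 6: Difference = |160 - 120| = 40
        (Sum increased by 40)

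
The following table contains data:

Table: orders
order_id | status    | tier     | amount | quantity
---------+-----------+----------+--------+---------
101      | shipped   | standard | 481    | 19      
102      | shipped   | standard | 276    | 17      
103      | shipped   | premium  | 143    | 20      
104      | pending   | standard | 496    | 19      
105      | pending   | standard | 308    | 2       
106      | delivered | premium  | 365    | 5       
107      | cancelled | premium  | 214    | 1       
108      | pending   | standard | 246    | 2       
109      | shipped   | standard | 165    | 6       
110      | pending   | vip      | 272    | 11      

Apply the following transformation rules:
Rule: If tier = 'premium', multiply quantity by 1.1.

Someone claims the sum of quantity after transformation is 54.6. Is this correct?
No, the correct result is 104.6.

Step 1: Calculate the correct sum after transformation
Step 2: Apply multiplier 1.1 to records where tier = 'premium'
Step 3: Correct result = 104.6
Step 4: Claimed result = 54.6
Step 5: 104.6 ≠ 54.6
Conclusion: The claimed result is incorrect. The correct answer is 104.6.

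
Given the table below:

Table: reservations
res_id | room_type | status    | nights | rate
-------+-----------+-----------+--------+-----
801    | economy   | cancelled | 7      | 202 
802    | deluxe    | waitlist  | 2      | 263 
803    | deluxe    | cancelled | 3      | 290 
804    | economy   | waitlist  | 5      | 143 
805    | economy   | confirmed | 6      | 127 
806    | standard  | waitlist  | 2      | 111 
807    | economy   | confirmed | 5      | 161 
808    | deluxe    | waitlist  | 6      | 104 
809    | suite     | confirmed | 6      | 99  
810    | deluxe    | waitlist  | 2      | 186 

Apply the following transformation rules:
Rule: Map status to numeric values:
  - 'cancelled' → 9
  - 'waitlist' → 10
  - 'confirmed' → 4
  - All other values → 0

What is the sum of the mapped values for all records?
80

Step 1: Apply mapping to each record
Step 2: Count by status:
  'cancelled': 2 records × 9 = 18
  'waitlist': 5 records × 10 = 50
  'confirmed': 3 records × 4 = 12
Step 3: Sum all mapped values = 80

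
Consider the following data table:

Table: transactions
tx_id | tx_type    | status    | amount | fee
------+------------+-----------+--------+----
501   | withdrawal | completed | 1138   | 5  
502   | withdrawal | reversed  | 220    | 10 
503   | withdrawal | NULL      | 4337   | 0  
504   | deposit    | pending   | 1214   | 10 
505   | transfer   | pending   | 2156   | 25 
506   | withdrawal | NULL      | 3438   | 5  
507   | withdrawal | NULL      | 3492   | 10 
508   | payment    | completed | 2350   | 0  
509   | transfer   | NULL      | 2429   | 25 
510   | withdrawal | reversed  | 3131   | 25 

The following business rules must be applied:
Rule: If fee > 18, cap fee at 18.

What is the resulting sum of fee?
94

Step 1: 3 records have fee > 18
Step 2: These records originally summed to 75
Step 3: After capping: 3 × 18 = 54
Step 4: Unaffected records sum: 40
Step 5: Final sum = 54 + 40 = 94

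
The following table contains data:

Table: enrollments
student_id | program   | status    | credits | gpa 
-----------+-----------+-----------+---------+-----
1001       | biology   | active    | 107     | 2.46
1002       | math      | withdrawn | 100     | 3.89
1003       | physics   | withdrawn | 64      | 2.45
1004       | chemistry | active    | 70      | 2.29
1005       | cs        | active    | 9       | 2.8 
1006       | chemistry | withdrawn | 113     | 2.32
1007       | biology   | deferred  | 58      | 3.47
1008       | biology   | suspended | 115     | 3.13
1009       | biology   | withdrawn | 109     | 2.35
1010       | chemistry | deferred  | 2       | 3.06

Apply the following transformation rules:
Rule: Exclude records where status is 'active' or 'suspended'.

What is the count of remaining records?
6

Step 1: Count records to exclude
  - 3 (active) + 1 (suspended) = 4 records
Step 2: Total records: 10
Step 3: Remaining = 10 - 4 = 6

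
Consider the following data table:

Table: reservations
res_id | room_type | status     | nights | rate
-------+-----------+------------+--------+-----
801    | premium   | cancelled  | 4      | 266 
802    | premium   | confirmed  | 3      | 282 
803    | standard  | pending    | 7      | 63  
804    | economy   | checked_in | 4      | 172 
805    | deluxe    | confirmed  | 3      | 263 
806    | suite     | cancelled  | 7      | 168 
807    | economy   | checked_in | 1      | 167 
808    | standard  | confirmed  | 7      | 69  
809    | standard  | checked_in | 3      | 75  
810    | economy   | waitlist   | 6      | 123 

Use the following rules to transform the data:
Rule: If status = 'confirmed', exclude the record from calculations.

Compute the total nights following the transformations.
32

Step 1: Identify records where status = 'confirmed'
Step 2: The excluded records sum to 13
Step 3: Original total nights = 45
Step 4: Remaining total = 45 - 13 = 32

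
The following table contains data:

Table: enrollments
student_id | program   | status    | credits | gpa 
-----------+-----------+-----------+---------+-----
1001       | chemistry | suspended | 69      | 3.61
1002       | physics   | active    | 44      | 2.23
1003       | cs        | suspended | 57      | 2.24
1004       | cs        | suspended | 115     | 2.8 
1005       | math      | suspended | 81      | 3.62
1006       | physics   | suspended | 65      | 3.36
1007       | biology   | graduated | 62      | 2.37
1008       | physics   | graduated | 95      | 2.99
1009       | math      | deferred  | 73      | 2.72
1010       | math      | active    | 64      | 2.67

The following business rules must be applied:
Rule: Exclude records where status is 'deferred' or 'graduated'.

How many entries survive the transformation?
7

Step 1: Count records to exclude
  - 1 (deferred) + 2 (graduated) = 3 records
Step 2: Total records: 10
Step 3: Remaining = 10 - 3 = 7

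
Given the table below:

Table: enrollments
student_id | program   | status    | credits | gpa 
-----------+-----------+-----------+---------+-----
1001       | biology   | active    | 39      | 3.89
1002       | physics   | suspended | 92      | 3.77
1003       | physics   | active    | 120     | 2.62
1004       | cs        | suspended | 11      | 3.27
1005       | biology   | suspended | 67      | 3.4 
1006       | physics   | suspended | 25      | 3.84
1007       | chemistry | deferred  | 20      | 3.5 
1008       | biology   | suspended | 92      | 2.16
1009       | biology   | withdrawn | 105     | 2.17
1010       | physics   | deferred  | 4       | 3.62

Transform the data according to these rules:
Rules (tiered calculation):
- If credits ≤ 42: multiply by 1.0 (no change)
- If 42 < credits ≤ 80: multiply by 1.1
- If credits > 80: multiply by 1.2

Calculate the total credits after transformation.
663.5

Step 1: Tier 1 (credits ≤ 42): 5 records, sum = 99 × 1.0 = 99.0
Step 2: Tier 2 (42 < credits ≤ 80): 1 records, sum = 67 × 1.1 = 73.7
Step 3: Tier 3 (credits > 80): 4 records, sum = 409 × 1.2 = 490.8
Step 4: Final sum = 99.0 + 73.7 + 490.8 = 663.5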